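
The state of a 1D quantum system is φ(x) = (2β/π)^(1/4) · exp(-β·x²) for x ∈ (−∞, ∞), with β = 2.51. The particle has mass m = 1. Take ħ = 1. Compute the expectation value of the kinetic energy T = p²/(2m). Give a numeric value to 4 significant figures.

1.255

T = −(ħ²/2m) d²/dx², so ⟨T⟩ = −(ħ²/2m) ∫ φ*·φ'' dx; with m = 1.
Gaussian moments: ∫x^(2j)·e^(−2βx²) dx = (2j−1)!!/(4β)^j · √(π/(2β)), odd powers integrate to 0; here √(π/(2β)) = 0.79108. Derivatives: d/dx e^(−βx²) = −2βx·e^(−βx²), d²/dx² e^(−βx²) = (4β²x² − 2β)·e^(−βx²).
⟨T⟩ = 1.2550.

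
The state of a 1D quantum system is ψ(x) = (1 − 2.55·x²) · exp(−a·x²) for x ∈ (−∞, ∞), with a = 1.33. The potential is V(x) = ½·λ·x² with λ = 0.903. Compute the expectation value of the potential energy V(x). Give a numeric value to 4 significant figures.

0.1824

⟨V⟩ = ∫ V(x)·|ψ|² dx / ∫|ψ|² dx.
Expand each integrand as polynomial × e^(−2ax²) and use ∫x^(2j)·e^(−2ax²) dx = (2j−1)!!/(4a)^j · √(π/(2a)), odd powers → 0; here √(π/(2a)) = 1.0868.
State is unnormalized: ∫|ψ|² dx = 0.79399, and ∫ψ*·V(x)·ψ dx = 0.14483, so ⟨V⟩ = 0.14483 / 0.79399.
⟨V⟩ = 0.18241.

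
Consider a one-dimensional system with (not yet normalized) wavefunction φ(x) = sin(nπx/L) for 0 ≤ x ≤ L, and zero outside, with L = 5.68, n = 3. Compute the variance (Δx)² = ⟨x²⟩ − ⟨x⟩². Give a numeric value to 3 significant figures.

Compute ⟨x⟩ and ⟨x²⟩ separately, then (Δx)² = ⟨x²⟩ − ⟨x⟩².
With sin²θ = (1 − cos2θ)/2 on 0 ≤ x ≤ L: ∫sin²(nπx/L) dx = L/2, ∫x·sin²(nπx/L) dx = L²/4, ∫x²·sin²(nπx/L) dx = L³·(1/6 − 1/(4n²π²)); higher powers xᵏ the same way, integrating xᵏ·cos(2nπx/L) by parts.
Normalization: ∫|φ|² dx = 2.8400.
⟨x⟩ = 2.8400 and ⟨x²⟩ = 10.573.
(Δx)² = 10.573 − (2.8400)² = 2.5069.

2.51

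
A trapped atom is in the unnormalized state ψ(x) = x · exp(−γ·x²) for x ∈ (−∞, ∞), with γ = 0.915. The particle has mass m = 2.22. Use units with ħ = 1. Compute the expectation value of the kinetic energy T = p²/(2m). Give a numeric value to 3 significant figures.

T = −(ħ²/2m) d²/dx², so ⟨T⟩ = −(ħ²/2m) ∫ ψ*·ψ'' dx / ∫|ψ|² dx; with m = 2.22.
Expand each integrand as polynomial × e^(−2γx²) and use ∫x^(2j)·e^(−2γx²) dx = (2j−1)!!/(4γ)^j · √(π/(2γ)), odd powers → 0; here √(π/(2γ)) = 1.3102. Differentiate with the product rule, d/dx e^(−γx²) = −2γx·e^(−γx²).
State is unnormalized: ∫|ψ|² dx = 0.35799, and ∫ψ*·(−ħ²/2m · ψ'') dx = 0.22132, so ⟨T⟩ = 0.22132 / 0.35799.
⟨T⟩ = 0.61824.

0.618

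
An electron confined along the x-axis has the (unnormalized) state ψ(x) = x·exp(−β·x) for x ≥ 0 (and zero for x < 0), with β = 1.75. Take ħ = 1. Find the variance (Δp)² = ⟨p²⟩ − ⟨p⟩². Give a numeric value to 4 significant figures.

Compute ⟨p⟩ and ⟨p²⟩ separately; (Δp)² = ⟨p²⟩ − ⟨p⟩².
Differentiate x·exp(−β·x) with the product rule; every integrand then reduces to terms xʲ·e^(−2βx) on [0, ∞), with ∫₀^∞ xʲ·e^(−2βx) dx = j!/(2β)^(j+1).
Normalization: ∫|ψ|² dx = 0.046647.
⟨p⟩ = 0.0000 and ⟨p²⟩ = 3.0625.
(Δp)² = 3.0625 − (0.0000)² = 3.0625.

3.063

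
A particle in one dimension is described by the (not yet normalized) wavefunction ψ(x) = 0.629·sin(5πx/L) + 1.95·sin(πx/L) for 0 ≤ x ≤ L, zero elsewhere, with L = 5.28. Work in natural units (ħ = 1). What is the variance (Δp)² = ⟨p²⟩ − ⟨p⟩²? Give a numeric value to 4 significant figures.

Compute ⟨p⟩ and ⟨p²⟩ separately; (Δp)² = ⟨p²⟩ − ⟨p⟩².
d²/dx² sin(jπx/L) = −(jπ/L)²·sin(jπx/L); on 0 ≤ x ≤ L, ∫sin²(jπx/L) dx = L/2 and ∫sin(jπx/L)·sin(lπx/L) dx = 0 for j ≠ l, so only diagonal terms survive in ∫|ψ|² and ∫ψ·ψ″; ∫ψ·ψ′ dx = [ψ²/2] between the walls = 0.
Normalization: ∫|ψ|² dx = 11.083.
⟨p⟩ = 0.0000 and ⟨p²⟩ = 1.1548.
(Δp)² = 1.1548 − (0.0000)² = 1.1548.

1.155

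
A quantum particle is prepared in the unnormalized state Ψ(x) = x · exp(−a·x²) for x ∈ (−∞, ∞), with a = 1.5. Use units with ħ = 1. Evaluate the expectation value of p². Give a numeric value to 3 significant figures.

p² Ψ = −ħ² d²Ψ/dx²; ⟨p²⟩ = −ħ² ∫ Ψ*·Ψ'' dx / ∫|Ψ|² dx.
Expand each integrand as polynomial × e^(−2ax²) and use ∫x^(2j)·e^(−2ax²) dx = (2j−1)!!/(4a)^j · √(π/(2a)), odd powers → 0; here √(π/(2a)) = 1.0233. Differentiate with the product rule, d/dx e^(−ax²) = −2ax·e^(−ax²).
State is unnormalized: ∫|Ψ|² dx = 0.17055, and ∫Ψ*·(−ħ² Ψ'') dx = 0.76750, so ⟨p²⟩ = 0.76750 / 0.17055.
⟨p²⟩ = 4.5000.

4.50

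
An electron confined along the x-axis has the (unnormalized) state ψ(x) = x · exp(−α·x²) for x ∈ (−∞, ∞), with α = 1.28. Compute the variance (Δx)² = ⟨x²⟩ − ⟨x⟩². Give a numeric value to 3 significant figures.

Compute ⟨x⟩ and ⟨x²⟩ separately, then (Δx)² = ⟨x²⟩ − ⟨x⟩².
Expand each integrand as polynomial × e^(−2αx²) and use ∫x^(2j)·e^(−2αx²) dx = (2j−1)!!/(4α)^j · √(π/(2α)), odd powers → 0; here √(π/(2α)) = 1.1078.
Normalization: ∫|ψ|² dx = 0.21636.
⟨x⟩ = 0.0000 and ⟨x²⟩ = 0.58594.
(Δx)² = 0.58594 − (0.0000)² = 0.58594.

0.586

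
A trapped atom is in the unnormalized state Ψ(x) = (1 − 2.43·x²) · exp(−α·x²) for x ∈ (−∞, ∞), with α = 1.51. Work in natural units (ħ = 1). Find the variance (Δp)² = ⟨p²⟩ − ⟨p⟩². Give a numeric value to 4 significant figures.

Compute ⟨p⟩ and ⟨p²⟩ separately; (Δp)² = ⟨p²⟩ − ⟨p⟩².
Expand each integrand as polynomial × e^(−2αx²) and use ∫x^(2j)·e^(−2αx²) dx = (2j−1)!!/(4α)^j · √(π/(2α)), odd powers → 0; here √(π/(2α)) = 1.0199. Differentiate with the product rule, d/dx e^(−αx²) = −2αx·e^(−αx²).
Normalization: ∫|Ψ|² dx = 0.69452.
⟨p⟩ = 0.0000 and ⟨p²⟩ = 6.5143.
(Δp)² = 6.5143 − (0.0000)² = 6.5143.

6.514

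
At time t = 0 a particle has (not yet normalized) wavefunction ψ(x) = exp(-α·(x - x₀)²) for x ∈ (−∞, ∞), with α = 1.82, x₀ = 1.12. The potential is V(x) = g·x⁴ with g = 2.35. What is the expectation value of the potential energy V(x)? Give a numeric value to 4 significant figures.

⟨V⟩ = ∫ V(x)·|ψ|² dx / ∫|ψ|² dx.
Gaussian moments (u = x − x₀): ∫u^(2j)·e^(−2αu²) du = (2j−1)!!/(4α)^j · √(π/(2α)), odd powers integrate to 0; here √(π/(2α)) = 0.92902.
State is unnormalized: ∫|ψ|² dx = 0.92902, and ∫ψ*·V(x)·ψ dx = 5.8160, so ⟨V⟩ = 5.8160 / 0.92902.
⟨V⟩ = 6.2603.

6.260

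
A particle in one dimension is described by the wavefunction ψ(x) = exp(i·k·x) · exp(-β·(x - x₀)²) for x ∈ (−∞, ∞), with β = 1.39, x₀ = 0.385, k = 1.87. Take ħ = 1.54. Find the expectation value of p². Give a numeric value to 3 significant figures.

11.6

p² ψ = −ħ² d²ψ/dx²; ⟨p²⟩ = −ħ² ∫ ψ*·ψ'' dx / ∫|ψ|² dx.
Gaussian moments (u = x − x₀): ∫u^(2j)·e^(−2βu²) du = (2j−1)!!/(4β)^j · √(π/(2β)), odd powers integrate to 0; here √(π/(2β)) = 1.0630. Derivatives: ψ′ = (ik − 2βu)·ψ, ψ″ = ((ik − 2βu)² − 2β)·ψ; the odd-in-u pieces drop out.
State is unnormalized: ∫|ψ|² dx = 1.0630, and ∫ψ*·(−ħ² ψ'') dx = 12.320, so ⟨p²⟩ = 12.320 / 1.0630.
⟨p²⟩ = 11.590.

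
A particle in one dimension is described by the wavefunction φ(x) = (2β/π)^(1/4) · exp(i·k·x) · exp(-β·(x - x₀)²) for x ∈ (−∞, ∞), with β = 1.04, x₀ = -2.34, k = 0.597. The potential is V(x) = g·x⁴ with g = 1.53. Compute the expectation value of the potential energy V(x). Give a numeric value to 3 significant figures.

58.2

⟨V⟩ = ∫ V(x)·|φ|² dx.
Gaussian moments (u = x − x₀): ∫u^(2j)·e^(−2βu²) du = (2j−1)!!/(4β)^j · √(π/(2β)), odd powers integrate to 0; here √(π/(2β)) = 1.2290.
⟨V⟩ = 58.221.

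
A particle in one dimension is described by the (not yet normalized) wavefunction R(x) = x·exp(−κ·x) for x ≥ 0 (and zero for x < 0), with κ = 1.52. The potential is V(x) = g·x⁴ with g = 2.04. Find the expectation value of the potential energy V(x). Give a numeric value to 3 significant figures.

⟨V⟩ = ∫ V(x)·|R|² dx / ∫|R|² dx.
Every integrand reduces to terms xʲ·e^(−2κx) on [0, ∞); use ∫₀^∞ xʲ·e^(−2κx) dx = j!/(2κ)^(j+1).
State is unnormalized: ∫|R|² dx = 0.071188, and ∫R*·V(x)·R dx = 0.61214, so ⟨V⟩ = 0.61214 / 0.071188.
⟨V⟩ = 8.5988.

8.60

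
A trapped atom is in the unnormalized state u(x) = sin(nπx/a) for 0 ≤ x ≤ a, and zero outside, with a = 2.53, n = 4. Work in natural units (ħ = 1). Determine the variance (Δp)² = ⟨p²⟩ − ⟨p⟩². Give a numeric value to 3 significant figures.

Compute ⟨p⟩ and ⟨p²⟩ separately; (Δp)² = ⟨p²⟩ − ⟨p⟩².
d/dx sin(nπx/a) = (nπ/a)·cos(nπx/a) and d²/dx² sin(nπx/a) = −(nπ/a)²·sin(nπx/a); on 0 ≤ x ≤ a, ∫sin²(nπx/a) dx = a/2 and ∫sin(nπx/a)·cos(nπx/a) dx = 0.
Normalization: ∫|u|² dx = 1.2650.
⟨p⟩ = 0.0000 and ⟨p²⟩ = 24.671.
(Δp)² = 24.671 − (0.0000)² = 24.671.

24.7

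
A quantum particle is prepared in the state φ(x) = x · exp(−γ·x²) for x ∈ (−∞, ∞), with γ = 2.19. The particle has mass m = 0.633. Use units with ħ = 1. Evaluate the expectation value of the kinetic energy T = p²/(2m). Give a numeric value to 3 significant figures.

5.19

T = −(ħ²/2m) d²/dx², so ⟨T⟩ = −(ħ²/2m) ∫ φ*·φ'' dx / ∫|φ|² dx; with m = 0.633.
Expand each integrand as polynomial × e^(−2γx²) and use ∫x^(2j)·e^(−2γx²) dx = (2j−1)!!/(4γ)^j · √(π/(2γ)), odd powers → 0; here √(π/(2γ)) = 0.84691. Differentiate with the product rule, d/dx e^(−γx²) = −2γx·e^(−γx²).
State is unnormalized: ∫|φ|² dx = 0.096679, and ∫φ*·(−ħ²/2m · φ'') dx = 0.50172, so ⟨T⟩ = 0.50172 / 0.096679.
⟨T⟩ = 5.1896.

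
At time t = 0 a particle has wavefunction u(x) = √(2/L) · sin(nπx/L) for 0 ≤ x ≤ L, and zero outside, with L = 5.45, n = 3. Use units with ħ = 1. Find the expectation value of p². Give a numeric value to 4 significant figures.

p² u = −ħ² d²u/dx²; ⟨p²⟩ = −ħ² ∫ u*·u'' dx.
d/dx sin(nπx/L) = (nπ/L)·cos(nπx/L) and d²/dx² sin(nπx/L) = −(nπ/L)²·sin(nπx/L); on 0 ≤ x ≤ L, ∫sin²(nπx/L) dx = L/2 and ∫sin(nπx/L)·cos(nπx/L) dx = 0.
⟨p²⟩ = 2.9905.

2.991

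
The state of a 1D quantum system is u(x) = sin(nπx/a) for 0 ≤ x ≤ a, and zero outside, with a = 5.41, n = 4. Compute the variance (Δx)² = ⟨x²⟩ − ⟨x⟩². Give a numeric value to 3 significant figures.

2.35

Compute ⟨x⟩ and ⟨x²⟩ separately, then (Δx)² = ⟨x²⟩ − ⟨x⟩².
With sin²θ = (1 − cos2θ)/2 on 0 ≤ x ≤ a: ∫sin²(nπx/a) dx = a/2, ∫x·sin²(nπx/a) dx = a²/4, ∫x²·sin²(nπx/a) dx = a³·(1/6 − 1/(4n²π²)); higher powers xᵏ the same way, integrating xᵏ·cos(2nπx/a) by parts.
Normalization: ∫|u|² dx = 2.7050.
⟨x⟩ = 2.7050 and ⟨x²⟩ = 9.6634.
(Δx)² = 9.6634 − (2.7050)² = 2.3463.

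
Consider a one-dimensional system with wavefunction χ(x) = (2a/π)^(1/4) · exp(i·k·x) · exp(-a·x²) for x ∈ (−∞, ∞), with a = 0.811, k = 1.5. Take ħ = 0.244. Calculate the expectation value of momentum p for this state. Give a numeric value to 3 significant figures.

p χ = −iħ dχ/dx; then ⟨p⟩ = ∫ χ*·(pχ) dx.
Gaussian moments: ∫x^(2j)·e^(−2ax²) dx = (2j−1)!!/(4a)^j · √(π/(2a)), odd powers integrate to 0; here √(π/(2a)) = 1.3917. Derivatives: χ′ = (ik − 2ax)·χ, χ″ = ((ik − 2ax)² − 2a)·χ; the odd-in-x pieces drop out.
⟨p⟩ = 0.36600.

0.366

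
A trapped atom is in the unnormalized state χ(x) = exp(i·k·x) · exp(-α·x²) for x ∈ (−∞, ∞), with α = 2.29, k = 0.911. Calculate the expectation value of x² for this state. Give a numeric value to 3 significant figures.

⟨x²⟩ = ∫ x²·|χ|² dx / ∫|χ|² dx (integrals over the domain).
Gaussian moments: ∫x^(2j)·e^(−2αx²) dx = (2j−1)!!/(4α)^j · √(π/(2α)), odd powers integrate to 0; here √(π/(2α)) = 0.82821.
State is unnormalized: ∫|χ|² dx = 0.82821, and ∫χ*·x²·χ dx = 0.090416, so ⟨x²⟩ = 0.090416 / 0.82821.
⟨x²⟩ = 0.10917.

0.109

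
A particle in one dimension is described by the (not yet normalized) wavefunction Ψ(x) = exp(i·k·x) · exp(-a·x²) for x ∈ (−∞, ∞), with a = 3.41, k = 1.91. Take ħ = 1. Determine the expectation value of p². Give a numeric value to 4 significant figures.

7.058

p² Ψ = −ħ² d²Ψ/dx²; ⟨p²⟩ = −ħ² ∫ Ψ*·Ψ'' dx / ∫|Ψ|² dx.
Gaussian moments: ∫x^(2j)·e^(−2ax²) dx = (2j−1)!!/(4a)^j · √(π/(2a)), odd powers integrate to 0; here √(π/(2a)) = 0.67871. Derivatives: Ψ′ = (ik − 2ax)·Ψ, Ψ″ = ((ik − 2ax)² − 2a)·Ψ; the odd-in-x pieces drop out.
State is unnormalized: ∫|Ψ|² dx = 0.67871, and ∫Ψ*·(−ħ² Ψ'') dx = 4.7904, so ⟨p²⟩ = 4.7904 / 0.67871.
⟨p²⟩ = 7.0581.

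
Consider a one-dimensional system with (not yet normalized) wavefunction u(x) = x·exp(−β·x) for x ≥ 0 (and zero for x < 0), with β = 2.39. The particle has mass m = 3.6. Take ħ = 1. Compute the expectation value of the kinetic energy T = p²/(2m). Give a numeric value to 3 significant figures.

T = −(ħ²/2m) d²/dx², so ⟨T⟩ = −(ħ²/2m) ∫ u*·u'' dx / ∫|u|² dx; with m = 3.6.
Differentiate x·exp(−β·x) with the product rule; every integrand then reduces to terms xʲ·e^(−2βx) on [0, ∞), with ∫₀^∞ xʲ·e^(−2βx) dx = j!/(2β)^(j+1).
State is unnormalized: ∫|u|² dx = 0.018312, and ∫u*·(−ħ²/2m · u'') dx = 0.014528, so ⟨T⟩ = 0.014528 / 0.018312.
⟨T⟩ = 0.79335.

0.793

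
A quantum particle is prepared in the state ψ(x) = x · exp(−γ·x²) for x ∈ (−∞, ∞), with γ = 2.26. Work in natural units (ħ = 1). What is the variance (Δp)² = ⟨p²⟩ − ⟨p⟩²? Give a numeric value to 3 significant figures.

6.78

Compute ⟨p⟩ and ⟨p²⟩ separately; (Δp)² = ⟨p²⟩ − ⟨p⟩².
Expand each integrand as polynomial × e^(−2γx²) and use ∫x^(2j)·e^(−2γx²) dx = (2j−1)!!/(4γ)^j · √(π/(2γ)), odd powers → 0; here √(π/(2γ)) = 0.83369. Differentiate with the product rule, d/dx e^(−γx²) = −2γx·e^(−γx²).
Normalization: ∫|ψ|² dx = 0.092223.
⟨p⟩ = 0.0000 and ⟨p²⟩ = 6.7800.
(Δp)² = 6.7800 − (0.0000)² = 6.7800.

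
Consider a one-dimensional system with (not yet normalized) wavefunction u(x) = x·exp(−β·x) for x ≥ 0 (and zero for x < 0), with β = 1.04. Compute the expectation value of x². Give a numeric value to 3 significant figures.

2.77

⟨x²⟩ = ∫ x²·|u|² dx / ∫|u|² dx (integrals over the domain).
Every integrand reduces to terms xʲ·e^(−2βx) on [0, ∞); use ∫₀^∞ xʲ·e^(−2βx) dx = j!/(2β)^(j+1).
State is unnormalized: ∫|u|² dx = 0.22225, and ∫u*·x²·u dx = 0.61645, so ⟨x²⟩ = 0.61645 / 0.22225.
⟨x²⟩ = 2.7737.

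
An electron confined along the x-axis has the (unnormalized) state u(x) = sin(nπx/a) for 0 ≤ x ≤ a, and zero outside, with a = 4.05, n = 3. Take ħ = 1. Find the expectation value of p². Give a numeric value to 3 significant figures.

5.42

p² u = −ħ² d²u/dx²; ⟨p²⟩ = −ħ² ∫ u*·u'' dx / ∫|u|² dx.
d/dx sin(nπx/a) = (nπ/a)·cos(nπx/a) and d²/dx² sin(nπx/a) = −(nπ/a)²·sin(nπx/a); on 0 ≤ x ≤ a, ∫sin²(nπx/a) dx = a/2 and ∫sin(nπx/a)·cos(nπx/a) dx = 0.
State is unnormalized: ∫|u|² dx = 2.0250, and ∫u*·(−ħ² u'') dx = 10.966, so ⟨p²⟩ = 10.966 / 2.0250.
⟨p²⟩ = 5.4154.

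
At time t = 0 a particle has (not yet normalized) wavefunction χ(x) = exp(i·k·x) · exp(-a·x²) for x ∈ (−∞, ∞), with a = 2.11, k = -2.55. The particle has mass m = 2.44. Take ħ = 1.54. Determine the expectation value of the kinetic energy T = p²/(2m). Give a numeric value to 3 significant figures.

4.19

T = −(ħ²/2m) d²/dx², so ⟨T⟩ = −(ħ²/2m) ∫ χ*·χ'' dx / ∫|χ|² dx; with m = 2.44.
Gaussian moments: ∫x^(2j)·e^(−2ax²) dx = (2j−1)!!/(4a)^j · √(π/(2a)), odd powers integrate to 0; here √(π/(2a)) = 0.86282. Derivatives: χ′ = (ik − 2ax)·χ, χ″ = ((ik − 2ax)² − 2a)·χ; the odd-in-x pieces drop out.
State is unnormalized: ∫|χ|² dx = 0.86282, and ∫χ*·(−ħ²/2m · χ'') dx = 3.6113, so ⟨T⟩ = 3.6113 / 0.86282.
⟨T⟩ = 4.1855.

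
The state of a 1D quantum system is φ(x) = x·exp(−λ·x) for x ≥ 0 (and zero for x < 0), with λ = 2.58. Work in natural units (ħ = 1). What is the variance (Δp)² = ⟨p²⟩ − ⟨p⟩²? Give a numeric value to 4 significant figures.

6.656

Compute ⟨p⟩ and ⟨p²⟩ separately; (Δp)² = ⟨p²⟩ − ⟨p⟩².
Differentiate x·exp(−λ·x) with the product rule; every integrand then reduces to terms xʲ·e^(−2λx) on [0, ∞), with ∫₀^∞ xʲ·e^(−2λx) dx = j!/(2λ)^(j+1).
Normalization: ∫|φ|² dx = 0.014557.
⟨p⟩ = 0.0000 and ⟨p²⟩ = 6.6564.
(Δp)² = 6.6564 − (0.0000)² = 6.6564.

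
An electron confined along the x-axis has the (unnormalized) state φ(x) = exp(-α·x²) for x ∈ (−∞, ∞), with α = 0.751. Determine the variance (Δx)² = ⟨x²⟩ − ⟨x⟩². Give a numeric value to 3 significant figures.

Compute ⟨x⟩ and ⟨x²⟩ separately, then (Δx)² = ⟨x²⟩ − ⟨x⟩².
Gaussian moments: ∫x^(2j)·e^(−2αx²) dx = (2j−1)!!/(4α)^j · √(π/(2α)), odd powers integrate to 0; here √(π/(2α)) = 1.4462.
Normalization: ∫|φ|² dx = 1.4462.
⟨x⟩ = 0.0000 and ⟨x²⟩ = 0.33289.
(Δx)² = 0.33289 − (0.0000)² = 0.33289.

0.333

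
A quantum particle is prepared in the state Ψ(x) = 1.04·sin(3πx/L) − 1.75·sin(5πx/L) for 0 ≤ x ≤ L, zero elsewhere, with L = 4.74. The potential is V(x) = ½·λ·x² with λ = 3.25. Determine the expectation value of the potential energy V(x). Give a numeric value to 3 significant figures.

10.5

⟨V⟩ = ∫ V(x)·|Ψ|² dx / ∫|Ψ|² dx.
On 0 ≤ x ≤ L (j ≠ l): ∫sin²(jπx/L) dx = L/2, ∫sin(jπx/L)·sin(lπx/L) dx = 0; diagonal moments ∫x·sin²(jπx/L) dx = L²/4, ∫x²·sin²(jπx/L) dx = L³·(1/6 − 1/(4j²π²)); cross terms ∫x·sin(jπx/L)·sin(lπx/L) dx = 0 for j + l even and −4jlL²/(π²(j² − l²)²) for j + l odd, ∫x²·sin(jπx/L)·sin(lπx/L) dx = (−1)^(j+l)·4jlL³/(π²(j² − l²)²); higher powers the same way via product-to-sum and parts.
State is unnormalized: ∫|Ψ|² dx = 9.8215, and ∫Ψ*·V(x)·Ψ dx = 103.50, so ⟨V⟩ = 103.50 / 9.8215.
⟨V⟩ = 10.539.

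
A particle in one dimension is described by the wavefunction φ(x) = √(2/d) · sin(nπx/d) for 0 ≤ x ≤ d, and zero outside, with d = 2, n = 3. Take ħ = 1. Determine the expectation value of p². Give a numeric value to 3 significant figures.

22.2

p² φ = −ħ² d²φ/dx²; ⟨p²⟩ = −ħ² ∫ φ*·φ'' dx.
d/dx sin(nπx/d) = (nπ/d)·cos(nπx/d) and d²/dx² sin(nπx/d) = −(nπ/d)²·sin(nπx/d); on 0 ≤ x ≤ d, ∫sin²(nπx/d) dx = d/2 and ∫sin(nπx/d)·cos(nπx/d) dx = 0.
⟨p²⟩ = 22.207.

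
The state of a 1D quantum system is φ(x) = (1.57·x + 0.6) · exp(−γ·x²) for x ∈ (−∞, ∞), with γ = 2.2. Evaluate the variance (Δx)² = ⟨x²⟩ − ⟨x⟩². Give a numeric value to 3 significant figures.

0.101

Compute ⟨x⟩ and ⟨x²⟩ separately, then (Δx)² = ⟨x²⟩ − ⟨x⟩².
Expand each integrand as polynomial × e^(−2γx²) and use ∫x^(2j)·e^(−2γx²) dx = (2j−1)!!/(4γ)^j · √(π/(2γ)), odd powers → 0; here √(π/(2γ)) = 0.84498.
Normalization: ∫|φ|² dx = 0.54088.
⟨x⟩ = 0.33446 and ⟨x²⟩ = 0.21309.
(Δx)² = 0.21309 − (0.33446)² = 0.10122.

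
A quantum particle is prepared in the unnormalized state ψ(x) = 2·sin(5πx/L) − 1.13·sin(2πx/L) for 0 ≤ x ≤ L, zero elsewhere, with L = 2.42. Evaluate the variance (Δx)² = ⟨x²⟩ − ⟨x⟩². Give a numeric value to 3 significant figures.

0.460

Compute ⟨x⟩ and ⟨x²⟩ separately, then (Δx)² = ⟨x²⟩ − ⟨x⟩².
On 0 ≤ x ≤ L (j ≠ l): ∫sin²(jπx/L) dx = L/2, ∫sin(jπx/L)·sin(lπx/L) dx = 0; diagonal moments ∫x·sin²(jπx/L) dx = L²/4, ∫x²·sin²(jπx/L) dx = L³·(1/6 − 1/(4j²π²)); cross terms ∫x·sin(jπx/L)·sin(lπx/L) dx = 0 for j + l even and −4jlL²/(π²(j² − l²)²) for j + l odd, ∫x²·sin(jπx/L)·sin(lπx/L) dx = (−1)^(j+l)·4jlL³/(π²(j² − l²)²); higher powers the same way via product-to-sum and parts.
Normalization: ∫|ψ|² dx = 6.3850.
⟨x⟩ = 1.2481 and ⟨x²⟩ = 2.0174.
(Δx)² = 2.0174 − (1.2481)² = 0.45964.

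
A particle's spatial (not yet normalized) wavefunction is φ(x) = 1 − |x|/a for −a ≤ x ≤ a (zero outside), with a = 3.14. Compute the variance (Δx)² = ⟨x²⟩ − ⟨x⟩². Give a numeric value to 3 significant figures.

0.986

Compute ⟨x⟩ and ⟨x²⟩ separately, then (Δx)² = ⟨x²⟩ − ⟨x⟩².
φ is even, so ∫ over [−a, a] = 2∫₀ᵃ with φ = 1 − x/a there: ∫₀ᵃ (1 − x/a)² dx = a/3, ∫₀ᵃ x²(1 − x/a)² dx = a³/30, ∫₀ᵃ x⁴(1 − x/a)² dx = a⁵/105.
Normalization: ∫|φ|² dx = 2.0933.
⟨x⟩ = 0.0000 and ⟨x²⟩ = 0.98596.
(Δx)² = 0.98596 − (0.0000)² = 0.98596.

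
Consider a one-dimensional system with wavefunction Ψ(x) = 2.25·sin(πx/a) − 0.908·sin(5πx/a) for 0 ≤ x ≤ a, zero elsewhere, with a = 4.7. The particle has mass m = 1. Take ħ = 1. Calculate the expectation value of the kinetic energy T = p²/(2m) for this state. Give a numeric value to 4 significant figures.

T = −(ħ²/2m) d²/dx², so ⟨T⟩ = −(ħ²/2m) ∫ Ψ*·Ψ'' dx / ∫|Ψ|² dx; with m = 1.
d²/dx² sin(jπx/a) = −(jπ/a)²·sin(jπx/a); on 0 ≤ x ≤ a, ∫sin²(jπx/a) dx = a/2 and ∫sin(jπx/a)·sin(lπx/a) dx = 0 for j ≠ l, so only diagonal terms survive in ∫|Ψ|² and ∫Ψ·Ψ″; ∫Ψ·Ψ′ dx = [Ψ²/2] between the walls = 0.
State is unnormalized: ∫|Ψ|² dx = 13.834, and ∫Ψ*·(−ħ²/2m · Ψ'') dx = 13.478, so ⟨T⟩ = 13.478 / 13.834.
⟨T⟩ = 0.97427.

0.9743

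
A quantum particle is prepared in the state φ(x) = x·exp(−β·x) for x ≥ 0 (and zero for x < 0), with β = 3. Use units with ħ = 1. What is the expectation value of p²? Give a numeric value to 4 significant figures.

9.000

p² φ = −ħ² d²φ/dx²; ⟨p²⟩ = −ħ² ∫ φ*·φ'' dx / ∫|φ|² dx.
Differentiate x·exp(−β·x) with the product rule; every integrand then reduces to terms xʲ·e^(−2βx) on [0, ∞), with ∫₀^∞ xʲ·e^(−2βx) dx = j!/(2β)^(j+1).
State is unnormalized: ∫|φ|² dx = 0.0092593, and ∫φ*·(−ħ² φ'') dx = 0.083333, so ⟨p²⟩ = 0.083333 / 0.0092593.
⟨p²⟩ = 9.0000.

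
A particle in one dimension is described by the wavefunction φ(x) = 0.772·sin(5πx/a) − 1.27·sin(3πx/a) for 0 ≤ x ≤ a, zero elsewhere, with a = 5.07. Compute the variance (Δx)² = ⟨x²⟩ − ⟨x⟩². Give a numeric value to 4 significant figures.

Compute ⟨x⟩ and ⟨x²⟩ separately, then (Δx)² = ⟨x²⟩ − ⟨x⟩².
On 0 ≤ x ≤ a (j ≠ l): ∫sin²(jπx/a) dx = a/2, ∫sin(jπx/a)·sin(lπx/a) dx = 0; diagonal moments ∫x·sin²(jπx/a) dx = a²/4, ∫x²·sin²(jπx/a) dx = a³·(1/6 − 1/(4j²π²)); cross terms ∫x·sin(jπx/a)·sin(lπx/a) dx = 0 for j + l even and −4jla²/(π²(j² − l²)²) for j + l odd, ∫x²·sin(jπx/a)·sin(lπx/a) dx = (−1)^(j+l)·4jla³/(π²(j² − l²)²); higher powers the same way via product-to-sum and parts.
Normalization: ∫|φ|² dx = 5.5995.
⟨x⟩ = 2.5350 and ⟨x²⟩ = 7.3648.
(Δx)² = 7.3648 − (2.5350)² = 0.93860.

0.9386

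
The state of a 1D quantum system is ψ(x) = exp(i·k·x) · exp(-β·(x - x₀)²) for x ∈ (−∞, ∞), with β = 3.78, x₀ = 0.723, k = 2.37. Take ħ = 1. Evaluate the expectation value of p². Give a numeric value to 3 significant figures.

p² ψ = −ħ² d²ψ/dx²; ⟨p²⟩ = −ħ² ∫ ψ*·ψ'' dx / ∫|ψ|² dx.
Gaussian moments (u = x − x₀): ∫u^(2j)·e^(−2βu²) du = (2j−1)!!/(4β)^j · √(π/(2β)), odd powers integrate to 0; here √(π/(2β)) = 0.64464. Derivatives: ψ′ = (ik − 2βu)·ψ, ψ″ = ((ik − 2βu)² − 2β)·ψ; the odd-in-u pieces drop out.
State is unnormalized: ∫|ψ|² dx = 0.64464, and ∫ψ*·(−ħ² ψ'') dx = 6.0576, so ⟨p²⟩ = 6.0576 / 0.64464.
⟨p²⟩ = 9.3969.

9.40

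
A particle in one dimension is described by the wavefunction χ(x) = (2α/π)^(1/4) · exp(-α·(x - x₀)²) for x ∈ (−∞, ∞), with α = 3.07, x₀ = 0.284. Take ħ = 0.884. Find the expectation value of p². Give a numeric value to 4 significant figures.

2.399

p² χ = −ħ² d²χ/dx²; ⟨p²⟩ = −ħ² ∫ χ*·χ'' dx.
Gaussian moments (u = x − x₀): ∫u^(2j)·e^(−2αu²) du = (2j−1)!!/(4α)^j · √(π/(2α)), odd powers integrate to 0; here √(π/(2α)) = 0.71530. Derivatives: d/dx e^(−αu²) = −2αu·e^(−αu²), d²/dx² e^(−αu²) = (4α²u² − 2α)·e^(−αu²).
⟨p²⟩ = 2.3991.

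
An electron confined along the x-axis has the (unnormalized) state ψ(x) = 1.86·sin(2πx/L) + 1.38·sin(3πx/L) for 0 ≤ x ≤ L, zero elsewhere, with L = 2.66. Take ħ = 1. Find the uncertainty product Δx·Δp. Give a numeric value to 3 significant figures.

1.48

Δx = √(⟨x²⟩−⟨x⟩²), Δp = √(⟨p²⟩−⟨p⟩²).
On 0 ≤ x ≤ L (j ≠ l): ∫sin²(jπx/L) dx = L/2, ∫sin(jπx/L)·sin(lπx/L) dx = 0; diagonal moments ∫x·sin²(jπx/L) dx = L²/4, ∫x²·sin²(jπx/L) dx = L³·(1/6 − 1/(4j²π²)); cross terms ∫x·sin(jπx/L)·sin(lπx/L) dx = 0 for j + l even and −4jlL²/(π²(j² − l²)²) for j + l odd, ∫x²·sin(jπx/L)·sin(lπx/L) dx = (−1)^(j+l)·4jlL³/(π²(j² − l²)²); higher powers the same way via product-to-sum and parts. d²/dx² sin(jπx/L) = −(jπ/L)²·sin(jπx/L); on 0 ≤ x ≤ L, ∫sin²(jπx/L) dx = L/2 and ∫sin(jπx/L)·sin(lπx/L) dx = 0 for j ≠ l, so only diagonal terms survive in ∫|ψ|² and ∫ψ·ψ″; ∫ψ·ψ′ dx = [ψ²/2] between the walls = 0.
Normalization: ∫|ψ|² dx = 7.1341.
⟨x⟩ = 0.83476, ⟨x²⟩ = 0.96925 ⇒ Δx = 0.52195.
⟨p⟩ = 0.0000, ⟨p²⟩ = 8.0557 ⇒ Δp = 2.8382.
Δx·Δp = 1.4814.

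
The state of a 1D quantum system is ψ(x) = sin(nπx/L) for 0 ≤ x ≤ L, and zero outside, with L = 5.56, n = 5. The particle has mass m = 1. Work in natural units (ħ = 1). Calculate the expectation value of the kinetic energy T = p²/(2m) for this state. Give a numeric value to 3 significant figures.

3.99

T = −(ħ²/2m) d²/dx², so ⟨T⟩ = −(ħ²/2m) ∫ ψ*·ψ'' dx / ∫|ψ|² dx; with m = 1.
d/dx sin(nπx/L) = (nπ/L)·cos(nπx/L) and d²/dx² sin(nπx/L) = −(nπ/L)²·sin(nπx/L); on 0 ≤ x ≤ L, ∫sin²(nπx/L) dx = L/2 and ∫sin(nπx/L)·cos(nπx/L) dx = 0.
State is unnormalized: ∫|ψ|² dx = 2.7800, and ∫ψ*·(−ħ²/2m · ψ'') dx = 11.094, so ⟨T⟩ = 11.094 / 2.7800.
⟨T⟩ = 3.9908.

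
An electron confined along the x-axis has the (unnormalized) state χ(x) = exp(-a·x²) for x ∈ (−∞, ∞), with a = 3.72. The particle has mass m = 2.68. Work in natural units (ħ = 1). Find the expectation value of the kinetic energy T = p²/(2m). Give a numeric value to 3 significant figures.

0.694

T = −(ħ²/2m) d²/dx², so ⟨T⟩ = −(ħ²/2m) ∫ χ*·χ'' dx / ∫|χ|² dx; with m = 2.68.
Gaussian moments: ∫x^(2j)·e^(−2ax²) dx = (2j−1)!!/(4a)^j · √(π/(2a)), odd powers integrate to 0; here √(π/(2a)) = 0.64981. Derivatives: d/dx e^(−ax²) = −2ax·e^(−ax²), d²/dx² e^(−ax²) = (4a²x² − 2a)·e^(−ax²).
State is unnormalized: ∫|χ|² dx = 0.64981, and ∫χ*·(−ħ²/2m · χ'') dx = 0.45099, so ⟨T⟩ = 0.45099 / 0.64981.
⟨T⟩ = 0.69403.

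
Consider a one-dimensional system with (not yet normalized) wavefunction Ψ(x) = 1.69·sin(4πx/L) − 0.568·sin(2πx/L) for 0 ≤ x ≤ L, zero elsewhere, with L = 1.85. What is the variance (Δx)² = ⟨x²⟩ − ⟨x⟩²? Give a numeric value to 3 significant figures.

0.178

Compute ⟨x⟩ and ⟨x²⟩ separately, then (Δx)² = ⟨x²⟩ − ⟨x⟩².
On 0 ≤ x ≤ L (j ≠ l): ∫sin²(jπx/L) dx = L/2, ∫sin(jπx/L)·sin(lπx/L) dx = 0; diagonal moments ∫x·sin²(jπx/L) dx = L²/4, ∫x²·sin²(jπx/L) dx = L³·(1/6 − 1/(4j²π²)); cross terms ∫x·sin(jπx/L)·sin(lπx/L) dx = 0 for j + l even and −4jlL²/(π²(j² − l²)²) for j + l odd, ∫x²·sin(jπx/L)·sin(lπx/L) dx = (−1)^(j+l)·4jlL³/(π²(j² − l²)²); higher powers the same way via product-to-sum and parts.
Normalization: ∫|Ψ|² dx = 2.9403.
⟨x⟩ = 0.92500 and ⟨x²⟩ = 1.0336.
(Δx)² = 1.0336 − (0.92500)² = 0.17799.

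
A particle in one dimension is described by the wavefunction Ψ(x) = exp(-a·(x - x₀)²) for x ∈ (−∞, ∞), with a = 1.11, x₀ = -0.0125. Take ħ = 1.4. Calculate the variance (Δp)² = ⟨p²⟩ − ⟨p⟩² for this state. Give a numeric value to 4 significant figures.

Compute ⟨p⟩ and ⟨p²⟩ separately; (Δp)² = ⟨p²⟩ − ⟨p⟩².
Gaussian moments (u = x − x₀): ∫u^(2j)·e^(−2au²) du = (2j−1)!!/(4a)^j · √(π/(2a)), odd powers integrate to 0; here √(π/(2a)) = 1.1896. Derivatives: d/dx e^(−au²) = −2au·e^(−au²), d²/dx² e^(−au²) = (4a²u² − 2a)·e^(−au²).
Normalization: ∫|Ψ|² dx = 1.1896.
⟨p⟩ = 0.0000 and ⟨p²⟩ = 2.1756.
(Δp)² = 2.1756 − (0.0000)² = 2.1756.

2.176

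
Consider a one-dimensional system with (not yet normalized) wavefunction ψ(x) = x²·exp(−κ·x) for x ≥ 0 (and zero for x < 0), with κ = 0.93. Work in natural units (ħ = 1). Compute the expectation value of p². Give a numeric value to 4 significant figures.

0.2883

p² ψ = −ħ² d²ψ/dx²; ⟨p²⟩ = −ħ² ∫ ψ*·ψ'' dx / ∫|ψ|² dx.
Differentiate x²·exp(−κ·x) with the product rule; every integrand then reduces to terms xʲ·e^(−2κx) on [0, ∞), with ∫₀^∞ xʲ·e^(−2κx) dx = j!/(2κ)^(j+1).
State is unnormalized: ∫|ψ|² dx = 1.0781, and ∫ψ*·(−ħ² ψ'') dx = 0.31081, so ⟨p²⟩ = 0.31081 / 1.0781.
⟨p²⟩ = 0.28830.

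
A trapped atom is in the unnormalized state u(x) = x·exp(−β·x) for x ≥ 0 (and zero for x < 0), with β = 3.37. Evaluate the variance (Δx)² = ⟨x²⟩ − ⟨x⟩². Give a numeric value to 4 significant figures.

0.06604

Compute ⟨x⟩ and ⟨x²⟩ separately, then (Δx)² = ⟨x²⟩ − ⟨x⟩².
Every integrand reduces to terms xʲ·e^(−2βx) on [0, ∞); use ∫₀^∞ xʲ·e^(−2βx) dx = j!/(2β)^(j+1).
Normalization: ∫|u|² dx = 0.0065321.
⟨x⟩ = 0.44510 and ⟨x²⟩ = 0.26416.
(Δx)² = 0.26416 − (0.44510)² = 0.066039.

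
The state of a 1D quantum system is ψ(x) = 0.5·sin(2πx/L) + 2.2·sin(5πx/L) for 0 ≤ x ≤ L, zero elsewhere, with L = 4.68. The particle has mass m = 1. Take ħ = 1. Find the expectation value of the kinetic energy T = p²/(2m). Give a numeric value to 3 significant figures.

T = −(ħ²/2m) d²/dx², so ⟨T⟩ = −(ħ²/2m) ∫ ψ*·ψ'' dx / ∫|ψ|² dx; with m = 1.
d²/dx² sin(jπx/L) = −(jπ/L)²·sin(jπx/L); on 0 ≤ x ≤ L, ∫sin²(jπx/L) dx = L/2 and ∫sin(jπx/L)·sin(lπx/L) dx = 0 for j ≠ l, so only diagonal terms survive in ∫|ψ|² and ∫ψ·ψ″; ∫ψ·ψ′ dx = [ψ²/2] between the walls = 0.
State is unnormalized: ∫|ψ|² dx = 11.911, and ∫ψ*·(−ħ²/2m · ψ'') dx = 64.321, so ⟨T⟩ = 64.321 / 11.911.
⟨T⟩ = 5.4003.

5.40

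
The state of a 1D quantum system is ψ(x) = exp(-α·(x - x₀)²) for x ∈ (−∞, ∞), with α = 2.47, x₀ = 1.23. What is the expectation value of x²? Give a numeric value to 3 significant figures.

⟨x²⟩ = ∫ x²·|ψ|² dx / ∫|ψ|² dx (integrals over the domain).
Gaussian moments (u = x − x₀): ∫u^(2j)·e^(−2αu²) du = (2j−1)!!/(4α)^j · √(π/(2α)), odd powers integrate to 0; here √(π/(2α)) = 0.79746.
State is unnormalized: ∫|ψ|² dx = 0.79746, and ∫ψ*·x²·ψ dx = 1.2872, so ⟨x²⟩ = 1.2872 / 0.79746.
⟨x²⟩ = 1.6141.

1.61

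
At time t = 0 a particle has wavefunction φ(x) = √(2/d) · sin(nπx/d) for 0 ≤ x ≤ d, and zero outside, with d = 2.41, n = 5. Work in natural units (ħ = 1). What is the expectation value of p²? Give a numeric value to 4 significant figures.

42.48

p² φ = −ħ² d²φ/dx²; ⟨p²⟩ = −ħ² ∫ φ*·φ'' dx.
d/dx sin(nπx/d) = (nπ/d)·cos(nπx/d) and d²/dx² sin(nπx/d) = −(nπ/d)²·sin(nπx/d); on 0 ≤ x ≤ d, ∫sin²(nπx/d) dx = d/2 and ∫sin(nπx/d)·cos(nπx/d) dx = 0.
⟨p²⟩ = 42.482.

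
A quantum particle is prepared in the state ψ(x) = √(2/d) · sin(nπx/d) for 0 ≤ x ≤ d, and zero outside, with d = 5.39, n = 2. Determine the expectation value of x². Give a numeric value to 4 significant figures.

9.316

⟨x²⟩ = ∫ x²·|ψ|² dx (integrals over the domain).
With sin²θ = (1 − cos2θ)/2 on 0 ≤ x ≤ d: ∫sin²(nπx/d) dx = d/2, ∫x·sin²(nπx/d) dx = d²/4, ∫x²·sin²(nπx/d) dx = d³·(1/6 − 1/(4n²π²)); higher powers xᵏ the same way, integrating xᵏ·cos(2nπx/d) by parts.
⟨x²⟩ = 9.3161.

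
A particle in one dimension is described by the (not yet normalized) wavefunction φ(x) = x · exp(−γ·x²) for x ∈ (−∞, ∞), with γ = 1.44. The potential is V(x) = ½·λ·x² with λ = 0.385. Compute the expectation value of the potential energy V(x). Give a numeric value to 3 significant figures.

⟨V⟩ = ∫ V(x)·|φ|² dx / ∫|φ|² dx.
Expand each integrand as polynomial × e^(−2γx²) and use ∫x^(2j)·e^(−2γx²) dx = (2j−1)!!/(4γ)^j · √(π/(2γ)), odd powers → 0; here √(π/(2γ)) = 1.0444.
State is unnormalized: ∫|φ|² dx = 0.18132, and ∫φ*·V(x)·φ dx = 0.018180, so ⟨V⟩ = 0.018180 / 0.18132.
⟨V⟩ = 0.10026.

0.100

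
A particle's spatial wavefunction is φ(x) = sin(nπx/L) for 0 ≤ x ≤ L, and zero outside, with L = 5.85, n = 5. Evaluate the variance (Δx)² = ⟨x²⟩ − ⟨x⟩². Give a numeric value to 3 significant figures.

2.78

Compute ⟨x⟩ and ⟨x²⟩ separately, then (Δx)² = ⟨x²⟩ − ⟨x⟩².
With sin²θ = (1 − cos2θ)/2 on 0 ≤ x ≤ L: ∫sin²(nπx/L) dx = L/2, ∫x·sin²(nπx/L) dx = L²/4, ∫x²·sin²(nπx/L) dx = L³·(1/6 − 1/(4n²π²)); higher powers xᵏ the same way, integrating xᵏ·cos(2nπx/L) by parts.
Normalization: ∫|φ|² dx = 2.9250.
⟨x⟩ = 2.9250 and ⟨x²⟩ = 11.338.
(Δx)² = 11.338 − (2.9250)² = 2.7825.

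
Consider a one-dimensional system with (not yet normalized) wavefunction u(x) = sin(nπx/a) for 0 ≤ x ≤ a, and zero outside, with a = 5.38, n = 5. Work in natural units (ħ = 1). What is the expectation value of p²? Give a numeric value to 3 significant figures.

8.52

p² u = −ħ² d²u/dx²; ⟨p²⟩ = −ħ² ∫ u*·u'' dx / ∫|u|² dx.
d/dx sin(nπx/a) = (nπ/a)·cos(nπx/a) and d²/dx² sin(nπx/a) = −(nπ/a)²·sin(nπx/a); on 0 ≤ x ≤ a, ∫sin²(nπx/a) dx = a/2 and ∫sin(nπx/a)·cos(nπx/a) dx = 0.
State is unnormalized: ∫|u|² dx = 2.6900, and ∫u*·(−ħ² u'') dx = 22.931, so ⟨p²⟩ = 22.931 / 2.6900.
⟨p²⟩ = 8.5246.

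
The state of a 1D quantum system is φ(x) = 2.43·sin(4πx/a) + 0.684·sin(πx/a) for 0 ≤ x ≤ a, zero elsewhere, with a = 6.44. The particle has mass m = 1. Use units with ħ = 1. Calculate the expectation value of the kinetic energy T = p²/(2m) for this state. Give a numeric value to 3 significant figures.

T = −(ħ²/2m) d²/dx², so ⟨T⟩ = −(ħ²/2m) ∫ φ*·φ'' dx / ∫|φ|² dx; with m = 1.
d²/dx² sin(jπx/a) = −(jπ/a)²·sin(jπx/a); on 0 ≤ x ≤ a, ∫sin²(jπx/a) dx = a/2 and ∫sin(jπx/a)·sin(lπx/a) dx = 0 for j ≠ l, so only diagonal terms survive in ∫|φ|² and ∫φ·φ″; ∫φ·φ′ dx = [φ²/2] between the walls = 0.
State is unnormalized: ∫|φ|² dx = 20.520, and ∫φ*·(−ħ²/2m · φ'') dx = 36.377, so ⟨T⟩ = 36.377 / 20.520.
⟨T⟩ = 1.7728.

1.77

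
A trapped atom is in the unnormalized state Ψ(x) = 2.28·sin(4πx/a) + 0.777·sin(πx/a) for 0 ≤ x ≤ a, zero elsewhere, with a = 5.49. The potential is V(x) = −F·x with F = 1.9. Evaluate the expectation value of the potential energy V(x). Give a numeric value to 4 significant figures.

⟨V⟩ = ∫ V(x)·|Ψ|² dx / ∫|Ψ|² dx.
On 0 ≤ x ≤ a (j ≠ l): ∫sin²(jπx/a) dx = a/2, ∫sin(jπx/a)·sin(lπx/a) dx = 0; diagonal moments ∫x·sin²(jπx/a) dx = a²/4, ∫x²·sin²(jπx/a) dx = a³·(1/6 − 1/(4j²π²)); cross terms ∫x·sin(jπx/a)·sin(lπx/a) dx = 0 for j + l even and −4jla²/(π²(j² − l²)²) for j + l odd, ∫x²·sin(jπx/a)·sin(lπx/a) dx = (−1)^(j+l)·4jla³/(π²(j² − l²)²); higher powers the same way via product-to-sum and parts.
State is unnormalized: ∫|Ψ|² dx = 15.927, and ∫Ψ*·V(x)·Ψ dx = -81.605, so ⟨V⟩ = -81.605 / 15.927.
⟨V⟩ = -5.1237.

-5.124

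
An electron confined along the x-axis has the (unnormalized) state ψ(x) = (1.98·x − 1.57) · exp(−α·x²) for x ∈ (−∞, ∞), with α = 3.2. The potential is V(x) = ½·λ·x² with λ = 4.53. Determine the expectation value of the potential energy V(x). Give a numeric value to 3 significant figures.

⟨V⟩ = ∫ V(x)·|ψ|² dx / ∫|ψ|² dx.
Expand each integrand as polynomial × e^(−2αx²) and use ∫x^(2j)·e^(−2αx²) dx = (2j−1)!!/(4α)^j · √(π/(2α)), odd powers → 0; here √(π/(2α)) = 0.70062.
State is unnormalized: ∫|ψ|² dx = 1.9416, and ∫ψ*·V(x)·ψ dx = 0.41951, so ⟨V⟩ = 0.41951 / 1.9416.
⟨V⟩ = 0.21607.

0.216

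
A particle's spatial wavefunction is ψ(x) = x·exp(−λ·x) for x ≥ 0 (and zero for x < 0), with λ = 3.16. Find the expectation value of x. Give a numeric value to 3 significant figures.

0.475

⟨x⟩ = ∫ x·|ψ|² dx / ∫|ψ|² dx (integrals over the domain).
Every integrand reduces to terms xʲ·e^(−2λx) on [0, ∞); use ∫₀^∞ xʲ·e^(−2λx) dx = j!/(2λ)^(j+1).
State is unnormalized: ∫|ψ|² dx = 0.0079228, and ∫ψ*·x·ψ dx = 0.0037608, so ⟨x⟩ = 0.0037608 / 0.0079228.
⟨x⟩ = 0.47468.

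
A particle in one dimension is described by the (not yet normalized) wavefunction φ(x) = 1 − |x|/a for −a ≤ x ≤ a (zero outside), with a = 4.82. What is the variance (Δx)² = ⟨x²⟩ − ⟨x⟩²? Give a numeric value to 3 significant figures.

2.32

Compute ⟨x⟩ and ⟨x²⟩ separately, then (Δx)² = ⟨x²⟩ − ⟨x⟩².
φ is even, so ∫ over [−a, a] = 2∫₀ᵃ with φ = 1 − x/a there: ∫₀ᵃ (1 − x/a)² dx = a/3, ∫₀ᵃ x²(1 − x/a)² dx = a³/30, ∫₀ᵃ x⁴(1 − x/a)² dx = a⁵/105.
Normalization: ∫|φ|² dx = 3.2133.
⟨x⟩ = 0.0000 and ⟨x²⟩ = 2.3232.
(Δx)² = 2.3232 − (0.0000)² = 2.3232.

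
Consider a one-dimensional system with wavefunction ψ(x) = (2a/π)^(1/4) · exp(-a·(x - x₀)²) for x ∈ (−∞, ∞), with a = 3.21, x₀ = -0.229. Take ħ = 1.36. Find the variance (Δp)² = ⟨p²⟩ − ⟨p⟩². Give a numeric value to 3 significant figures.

Compute ⟨p⟩ and ⟨p²⟩ separately; (Δp)² = ⟨p²⟩ − ⟨p⟩².
Gaussian moments (u = x − x₀): ∫u^(2j)·e^(−2au²) du = (2j−1)!!/(4a)^j · √(π/(2a)), odd powers integrate to 0; here √(π/(2a)) = 0.69953. Derivatives: d/dx e^(−au²) = −2au·e^(−au²), d²/dx² e^(−au²) = (4a²u² − 2a)·e^(−au²).
⟨p⟩ = 0.0000 and ⟨p²⟩ = 5.9372.
(Δp)² = 5.9372 − (0.0000)² = 5.9372.

5.94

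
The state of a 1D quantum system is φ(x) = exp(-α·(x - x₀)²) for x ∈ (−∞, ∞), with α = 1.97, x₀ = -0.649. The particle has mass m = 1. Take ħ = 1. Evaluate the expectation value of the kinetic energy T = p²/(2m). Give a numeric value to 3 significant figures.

0.985

T = −(ħ²/2m) d²/dx², so ⟨T⟩ = −(ħ²/2m) ∫ φ*·φ'' dx / ∫|φ|² dx; with m = 1.
Gaussian moments (u = x − x₀): ∫u^(2j)·e^(−2αu²) du = (2j−1)!!/(4α)^j · √(π/(2α)), odd powers integrate to 0; here √(π/(2α)) = 0.89295. Derivatives: d/dx e^(−αu²) = −2αu·e^(−αu²), d²/dx² e^(−αu²) = (4α²u² − 2α)·e^(−αu²).
State is unnormalized: ∫|φ|² dx = 0.89295, and ∫φ*·(−ħ²/2m · φ'') dx = 0.87956, so ⟨T⟩ = 0.87956 / 0.89295.
⟨T⟩ = 0.98500.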